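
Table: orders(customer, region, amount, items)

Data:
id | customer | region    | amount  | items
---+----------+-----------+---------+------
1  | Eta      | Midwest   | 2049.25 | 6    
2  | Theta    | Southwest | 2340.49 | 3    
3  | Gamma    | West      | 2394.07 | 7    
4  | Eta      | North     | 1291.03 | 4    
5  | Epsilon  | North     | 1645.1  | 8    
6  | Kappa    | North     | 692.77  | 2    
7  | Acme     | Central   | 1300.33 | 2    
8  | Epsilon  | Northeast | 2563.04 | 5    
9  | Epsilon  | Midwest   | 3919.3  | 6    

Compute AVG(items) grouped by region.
SELECT region, AVG(items) as result
FROM orders
GROUP BY region

Result:
  Central: 2.00
  Midwest: 6.00
  North: 4.67
  Northeast: 5.00
  Southwest: 3.00
  West: 7.00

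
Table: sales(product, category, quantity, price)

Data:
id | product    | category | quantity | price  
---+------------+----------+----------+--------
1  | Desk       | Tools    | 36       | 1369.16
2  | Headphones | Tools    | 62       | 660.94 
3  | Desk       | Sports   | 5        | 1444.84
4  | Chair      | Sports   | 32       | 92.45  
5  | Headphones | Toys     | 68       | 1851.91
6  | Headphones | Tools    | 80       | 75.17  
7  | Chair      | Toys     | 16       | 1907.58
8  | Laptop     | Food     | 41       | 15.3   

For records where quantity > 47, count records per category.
SELECT category, COUNT(*)
FROM sales
WHERE quantity > 47
GROUP BY category

Note: WHERE filters rows before grouping.

Result:
  Tools: 2
  Toys: 1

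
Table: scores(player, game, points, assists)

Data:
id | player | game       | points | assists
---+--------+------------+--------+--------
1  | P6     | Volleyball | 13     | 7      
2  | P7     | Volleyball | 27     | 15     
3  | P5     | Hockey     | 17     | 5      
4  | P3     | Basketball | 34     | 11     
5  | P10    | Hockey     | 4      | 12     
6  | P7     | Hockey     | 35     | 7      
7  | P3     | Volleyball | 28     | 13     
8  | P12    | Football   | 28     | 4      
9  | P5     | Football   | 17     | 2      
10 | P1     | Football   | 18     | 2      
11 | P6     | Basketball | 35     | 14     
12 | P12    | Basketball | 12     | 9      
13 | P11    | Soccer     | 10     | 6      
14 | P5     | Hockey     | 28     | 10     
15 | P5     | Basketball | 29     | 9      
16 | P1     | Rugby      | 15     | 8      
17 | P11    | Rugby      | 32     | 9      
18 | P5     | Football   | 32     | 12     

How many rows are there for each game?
SELECT game, COUNT(*) as count
FROM scores
GROUP BY game

Result:
  Basketball: 4
  Football: 4
  Hockey: 4
  Rugby: 2
  Soccer: 1
  Volleyball: 3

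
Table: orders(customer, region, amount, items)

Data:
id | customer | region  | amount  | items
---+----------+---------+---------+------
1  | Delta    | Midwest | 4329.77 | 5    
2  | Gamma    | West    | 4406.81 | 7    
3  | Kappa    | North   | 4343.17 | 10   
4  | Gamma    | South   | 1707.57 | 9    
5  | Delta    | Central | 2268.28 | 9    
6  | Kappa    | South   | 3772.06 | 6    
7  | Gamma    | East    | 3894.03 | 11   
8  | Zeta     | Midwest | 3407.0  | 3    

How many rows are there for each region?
SELECT region, COUNT(*) as count
FROM orders
GROUP BY region

Result:
  Central: 1
  East: 1
  Midwest: 2
  North: 1
  South: 2
  West: 1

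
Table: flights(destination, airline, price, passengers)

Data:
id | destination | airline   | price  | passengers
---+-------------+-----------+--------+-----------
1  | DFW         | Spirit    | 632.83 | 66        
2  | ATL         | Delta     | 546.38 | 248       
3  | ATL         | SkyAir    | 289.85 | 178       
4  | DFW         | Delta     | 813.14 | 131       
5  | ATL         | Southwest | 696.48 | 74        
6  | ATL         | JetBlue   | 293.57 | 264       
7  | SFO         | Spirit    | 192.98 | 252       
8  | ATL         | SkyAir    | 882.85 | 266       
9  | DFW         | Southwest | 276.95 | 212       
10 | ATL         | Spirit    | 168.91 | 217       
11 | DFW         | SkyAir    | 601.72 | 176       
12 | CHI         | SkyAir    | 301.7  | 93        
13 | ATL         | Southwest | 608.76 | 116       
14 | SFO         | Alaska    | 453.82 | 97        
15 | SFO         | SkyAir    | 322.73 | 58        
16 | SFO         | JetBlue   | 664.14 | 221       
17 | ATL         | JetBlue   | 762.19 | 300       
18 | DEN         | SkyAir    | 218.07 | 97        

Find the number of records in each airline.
SELECT airline, COUNT(*) as count
FROM flights
GROUP BY airline

Result:
  Alaska: 1
  Delta: 2
  JetBlue: 3
  SkyAir: 6
  Southwest: 3
  Spirit: 3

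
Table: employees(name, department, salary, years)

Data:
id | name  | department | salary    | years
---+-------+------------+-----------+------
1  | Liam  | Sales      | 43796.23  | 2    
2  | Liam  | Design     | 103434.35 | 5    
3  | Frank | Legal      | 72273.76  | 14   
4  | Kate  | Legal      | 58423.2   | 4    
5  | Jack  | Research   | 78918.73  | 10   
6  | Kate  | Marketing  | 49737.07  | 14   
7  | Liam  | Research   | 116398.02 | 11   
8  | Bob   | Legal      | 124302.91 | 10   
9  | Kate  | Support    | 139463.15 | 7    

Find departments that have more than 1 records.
SELECT department, COUNT(*) as cnt
FROM employees
GROUP BY department
HAVING COUNT(*) > 1

Result:
  Legal: 3
  Research: 2

Note: HAVING filters groups after aggregation, WHERE filters rows before.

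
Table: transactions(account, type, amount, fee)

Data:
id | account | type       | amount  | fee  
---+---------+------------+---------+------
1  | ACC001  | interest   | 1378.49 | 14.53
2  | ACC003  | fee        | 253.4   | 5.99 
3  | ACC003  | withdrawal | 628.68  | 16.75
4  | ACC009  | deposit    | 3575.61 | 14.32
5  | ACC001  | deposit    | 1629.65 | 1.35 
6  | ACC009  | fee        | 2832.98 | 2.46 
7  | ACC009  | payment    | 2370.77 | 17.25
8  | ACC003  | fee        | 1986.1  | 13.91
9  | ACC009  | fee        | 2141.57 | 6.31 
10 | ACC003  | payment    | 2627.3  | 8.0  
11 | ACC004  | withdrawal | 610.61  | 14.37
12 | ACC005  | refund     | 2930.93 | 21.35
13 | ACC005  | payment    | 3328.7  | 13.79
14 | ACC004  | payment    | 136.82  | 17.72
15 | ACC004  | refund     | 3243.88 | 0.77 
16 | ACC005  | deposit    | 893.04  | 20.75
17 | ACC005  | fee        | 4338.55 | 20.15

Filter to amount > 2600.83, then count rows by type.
SELECT type, COUNT(*)
FROM transactions
WHERE amount > 2600.83
GROUP BY type

Note: WHERE filters rows before grouping.

Result:
  deposit: 1
  fee: 2
  payment: 2
  refund: 2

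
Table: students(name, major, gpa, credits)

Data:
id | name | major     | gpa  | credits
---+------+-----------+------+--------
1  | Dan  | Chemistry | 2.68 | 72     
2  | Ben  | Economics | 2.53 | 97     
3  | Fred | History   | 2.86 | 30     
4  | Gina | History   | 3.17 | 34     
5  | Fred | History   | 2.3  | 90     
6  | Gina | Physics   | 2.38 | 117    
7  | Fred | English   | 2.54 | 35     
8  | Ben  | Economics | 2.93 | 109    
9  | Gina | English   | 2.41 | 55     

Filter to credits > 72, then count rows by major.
SELECT major, COUNT(*)
FROM students
WHERE credits > 72
GROUP BY major

Note: WHERE filters rows before grouping.

Result:
  Economics: 2
  History: 1
  Physics: 1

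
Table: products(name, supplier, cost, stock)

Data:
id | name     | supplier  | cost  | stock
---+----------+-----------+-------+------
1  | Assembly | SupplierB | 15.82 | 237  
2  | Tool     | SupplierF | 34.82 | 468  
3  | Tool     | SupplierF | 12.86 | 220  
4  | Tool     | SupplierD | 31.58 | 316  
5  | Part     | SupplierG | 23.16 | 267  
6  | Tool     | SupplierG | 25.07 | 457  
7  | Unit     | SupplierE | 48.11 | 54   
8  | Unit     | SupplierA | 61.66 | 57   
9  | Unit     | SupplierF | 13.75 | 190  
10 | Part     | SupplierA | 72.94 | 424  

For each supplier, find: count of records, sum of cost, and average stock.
SELECT supplier,
       COUNT(*) as cnt,
       SUM(cost) as total_cost,
       AVG(stock) as avg_stock
FROM products
GROUP BY supplier

Result:
  SupplierA: 2 records, 134.60 total cost, 240.50 avg stock
  SupplierB: 1 records, 15.82 total cost, 237.00 avg stock
  SupplierD: 1 records, 31.58 total cost, 316.00 avg stock
  SupplierE: 1 records, 48.11 total cost, 54.00 avg stock
  SupplierF: 3 records, 61.43 total cost, 292.67 avg stock
  SupplierG: 2 records, 48.23 total cost, 362.00 avg stock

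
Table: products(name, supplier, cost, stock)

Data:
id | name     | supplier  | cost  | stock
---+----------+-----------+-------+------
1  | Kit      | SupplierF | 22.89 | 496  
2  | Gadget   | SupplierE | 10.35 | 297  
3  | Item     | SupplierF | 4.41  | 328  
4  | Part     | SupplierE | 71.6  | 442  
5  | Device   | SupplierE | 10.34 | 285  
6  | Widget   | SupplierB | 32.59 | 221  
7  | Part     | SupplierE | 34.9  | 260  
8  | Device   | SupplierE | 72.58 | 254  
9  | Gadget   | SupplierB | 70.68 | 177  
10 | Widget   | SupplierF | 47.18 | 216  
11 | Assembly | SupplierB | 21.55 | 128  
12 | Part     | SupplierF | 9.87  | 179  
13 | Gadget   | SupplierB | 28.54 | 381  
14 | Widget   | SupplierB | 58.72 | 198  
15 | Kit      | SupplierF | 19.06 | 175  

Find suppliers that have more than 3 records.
SELECT supplier, COUNT(*) as cnt
FROM products
GROUP BY supplier
HAVING COUNT(*) > 3

Result:
  SupplierB: 5
  SupplierE: 5
  SupplierF: 5

Note: HAVING filters groups after aggregation, WHERE filters rows before.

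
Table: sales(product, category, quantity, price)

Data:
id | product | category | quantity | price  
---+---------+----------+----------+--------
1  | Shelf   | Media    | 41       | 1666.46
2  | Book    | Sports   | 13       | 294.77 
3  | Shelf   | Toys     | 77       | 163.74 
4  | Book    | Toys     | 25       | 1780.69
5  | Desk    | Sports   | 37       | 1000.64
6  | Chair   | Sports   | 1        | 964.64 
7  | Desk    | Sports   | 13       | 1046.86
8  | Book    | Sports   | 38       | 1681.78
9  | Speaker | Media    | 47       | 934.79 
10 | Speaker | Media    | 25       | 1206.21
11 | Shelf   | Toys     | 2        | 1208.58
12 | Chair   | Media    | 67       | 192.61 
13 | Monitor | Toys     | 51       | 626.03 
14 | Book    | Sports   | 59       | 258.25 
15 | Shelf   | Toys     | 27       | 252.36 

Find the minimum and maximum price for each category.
SELECT category, MIN(price), MAX(price)
FROM sales
GROUP BY category

Result:
  Media: min=192.61, max=1666.46
  Sports: min=258.25, max=1681.78
  Toys: min=163.74, max=1780.69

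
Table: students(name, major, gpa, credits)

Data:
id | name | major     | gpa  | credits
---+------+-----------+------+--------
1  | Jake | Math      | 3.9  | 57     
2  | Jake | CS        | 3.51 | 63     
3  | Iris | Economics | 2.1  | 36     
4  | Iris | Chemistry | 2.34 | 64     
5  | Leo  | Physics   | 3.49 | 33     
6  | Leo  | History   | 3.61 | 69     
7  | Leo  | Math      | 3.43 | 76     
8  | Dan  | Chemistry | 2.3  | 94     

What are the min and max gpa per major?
SELECT major, MIN(gpa), MAX(gpa)
FROM students
GROUP BY major

Result:
  CS: min=3.51, max=3.51
  Chemistry: min=2.30, max=2.34
  Economics: min=2.10, max=2.10
  History: min=3.61, max=3.61
  Math: min=3.43, max=3.90
  Physics: min=3.49, max=3.49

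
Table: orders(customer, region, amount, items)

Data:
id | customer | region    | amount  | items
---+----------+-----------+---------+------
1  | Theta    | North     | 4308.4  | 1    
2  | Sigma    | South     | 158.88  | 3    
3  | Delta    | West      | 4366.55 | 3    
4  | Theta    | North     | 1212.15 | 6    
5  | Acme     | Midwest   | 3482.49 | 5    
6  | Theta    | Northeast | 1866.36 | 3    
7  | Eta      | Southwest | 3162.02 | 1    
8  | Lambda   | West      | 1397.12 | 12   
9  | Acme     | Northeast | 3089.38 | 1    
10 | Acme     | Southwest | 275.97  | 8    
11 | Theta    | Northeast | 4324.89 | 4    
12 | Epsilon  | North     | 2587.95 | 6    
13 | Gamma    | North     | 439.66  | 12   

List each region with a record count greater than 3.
SELECT region, COUNT(*) as cnt
FROM orders
GROUP BY region
HAVING COUNT(*) > 3

Result:
  North: 4

Note: HAVING filters groups after aggregation, WHERE filters rows before.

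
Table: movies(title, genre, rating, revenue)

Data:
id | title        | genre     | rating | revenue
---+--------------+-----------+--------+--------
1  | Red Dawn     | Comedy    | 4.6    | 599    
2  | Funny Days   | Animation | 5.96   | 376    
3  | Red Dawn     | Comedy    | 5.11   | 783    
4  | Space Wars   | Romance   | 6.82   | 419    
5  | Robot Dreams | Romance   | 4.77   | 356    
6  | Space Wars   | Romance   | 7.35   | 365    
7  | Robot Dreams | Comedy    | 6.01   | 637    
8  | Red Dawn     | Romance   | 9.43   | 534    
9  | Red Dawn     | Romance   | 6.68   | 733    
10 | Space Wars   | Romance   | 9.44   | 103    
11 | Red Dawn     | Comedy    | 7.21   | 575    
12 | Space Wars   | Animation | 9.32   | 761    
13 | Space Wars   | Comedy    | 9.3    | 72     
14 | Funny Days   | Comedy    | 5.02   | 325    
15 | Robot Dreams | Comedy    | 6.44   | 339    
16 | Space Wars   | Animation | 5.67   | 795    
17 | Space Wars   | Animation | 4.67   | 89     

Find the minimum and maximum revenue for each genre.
SELECT genre, MIN(revenue), MAX(revenue)
FROM movies
GROUP BY genre

Result:
  Animation: min=89, max=795
  Comedy: min=72, max=783
  Romance: min=103, max=733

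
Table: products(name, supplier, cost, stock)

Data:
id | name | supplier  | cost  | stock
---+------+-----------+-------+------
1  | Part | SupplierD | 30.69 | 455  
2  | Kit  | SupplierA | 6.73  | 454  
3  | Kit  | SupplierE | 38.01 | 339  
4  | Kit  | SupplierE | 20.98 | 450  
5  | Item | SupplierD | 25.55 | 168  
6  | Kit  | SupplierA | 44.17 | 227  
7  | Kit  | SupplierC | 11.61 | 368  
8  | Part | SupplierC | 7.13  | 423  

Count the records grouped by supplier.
SELECT supplier, COUNT(*) as count
FROM products
GROUP BY supplier

Result:
  SupplierA: 2
  SupplierC: 2
  SupplierD: 2
  SupplierE: 2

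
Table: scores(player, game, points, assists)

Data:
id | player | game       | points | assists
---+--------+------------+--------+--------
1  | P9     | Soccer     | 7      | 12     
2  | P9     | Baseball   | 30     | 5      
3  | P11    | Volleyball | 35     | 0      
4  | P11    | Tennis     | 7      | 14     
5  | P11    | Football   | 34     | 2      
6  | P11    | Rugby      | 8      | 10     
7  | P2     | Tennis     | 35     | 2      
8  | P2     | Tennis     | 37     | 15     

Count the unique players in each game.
SELECT game, COUNT(DISTINCT player)
FROM scores
GROUP BY game

Result:
  Baseball: 1 distinct
  Football: 1 distinct
  Rugby: 1 distinct
  Soccer: 1 distinct
  Tennis: 2 distinct
  Volleyball: 1 distinct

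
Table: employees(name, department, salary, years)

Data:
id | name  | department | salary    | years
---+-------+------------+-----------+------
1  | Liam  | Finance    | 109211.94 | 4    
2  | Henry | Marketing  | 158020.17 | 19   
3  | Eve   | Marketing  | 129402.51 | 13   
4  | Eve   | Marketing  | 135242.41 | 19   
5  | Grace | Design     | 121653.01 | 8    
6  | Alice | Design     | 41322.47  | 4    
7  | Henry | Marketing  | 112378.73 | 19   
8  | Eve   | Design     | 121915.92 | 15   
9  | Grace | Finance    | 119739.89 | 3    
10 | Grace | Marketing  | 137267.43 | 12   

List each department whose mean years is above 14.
SELECT department, AVG(years)
FROM employees
GROUP BY department
HAVING AVG(years) > 14

Result:
  Marketing: avg=16.40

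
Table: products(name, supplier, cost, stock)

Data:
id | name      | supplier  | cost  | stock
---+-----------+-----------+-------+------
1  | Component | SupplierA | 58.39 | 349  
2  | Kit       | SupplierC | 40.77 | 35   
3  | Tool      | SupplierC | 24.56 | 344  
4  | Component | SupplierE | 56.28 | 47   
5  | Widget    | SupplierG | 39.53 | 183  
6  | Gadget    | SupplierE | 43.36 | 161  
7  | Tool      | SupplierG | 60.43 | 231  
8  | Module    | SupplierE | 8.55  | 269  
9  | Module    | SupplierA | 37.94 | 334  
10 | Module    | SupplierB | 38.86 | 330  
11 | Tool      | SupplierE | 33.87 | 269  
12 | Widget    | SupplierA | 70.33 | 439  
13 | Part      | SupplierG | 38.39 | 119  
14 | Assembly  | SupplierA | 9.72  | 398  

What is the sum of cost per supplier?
SELECT supplier, SUM(cost) as result
FROM products
GROUP BY supplier

Result:
  SupplierA: 176.38
  SupplierB: 38.86
  SupplierC: 65.33
  SupplierE: 142.06
  SupplierG: 138.35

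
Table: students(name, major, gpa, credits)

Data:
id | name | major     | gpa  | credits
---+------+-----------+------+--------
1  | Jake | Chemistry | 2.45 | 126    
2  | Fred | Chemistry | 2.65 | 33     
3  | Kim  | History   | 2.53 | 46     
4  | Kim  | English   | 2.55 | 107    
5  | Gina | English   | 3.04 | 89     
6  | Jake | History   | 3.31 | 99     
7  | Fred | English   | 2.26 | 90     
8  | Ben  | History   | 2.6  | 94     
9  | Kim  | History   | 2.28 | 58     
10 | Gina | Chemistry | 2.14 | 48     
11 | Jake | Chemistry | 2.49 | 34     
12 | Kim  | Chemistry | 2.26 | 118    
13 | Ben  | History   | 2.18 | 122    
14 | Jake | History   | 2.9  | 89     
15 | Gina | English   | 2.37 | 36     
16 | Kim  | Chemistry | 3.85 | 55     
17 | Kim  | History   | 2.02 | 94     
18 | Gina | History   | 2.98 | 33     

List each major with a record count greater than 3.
SELECT major, COUNT(*) as cnt
FROM students
GROUP BY major
HAVING COUNT(*) > 3

Result:
  Chemistry: 6
  English: 4
  History: 8

Note: HAVING filters groups after aggregation, WHERE filters rows before.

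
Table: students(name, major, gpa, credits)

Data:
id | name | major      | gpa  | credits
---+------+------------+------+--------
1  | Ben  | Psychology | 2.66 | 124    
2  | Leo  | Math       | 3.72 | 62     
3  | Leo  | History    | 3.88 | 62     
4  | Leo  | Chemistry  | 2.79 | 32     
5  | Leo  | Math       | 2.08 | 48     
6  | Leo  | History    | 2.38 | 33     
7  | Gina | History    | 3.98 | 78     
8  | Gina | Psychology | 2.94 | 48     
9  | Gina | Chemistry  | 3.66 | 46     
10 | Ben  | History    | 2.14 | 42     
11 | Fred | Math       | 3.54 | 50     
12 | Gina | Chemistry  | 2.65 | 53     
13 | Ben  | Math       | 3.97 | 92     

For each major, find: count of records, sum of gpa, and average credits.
SELECT major,
       COUNT(*) as cnt,
       SUM(gpa) as total_gpa,
       AVG(credits) as avg_credits
FROM students
GROUP BY major

Result:
  Chemistry: 3 records, 9.10 total gpa, 43.67 avg credits
  History: 4 records, 12.38 total gpa, 53.75 avg credits
  Math: 4 records, 13.31 total gpa, 63.00 avg credits
  Psychology: 2 records, 5.60 total gpa, 86.00 avg credits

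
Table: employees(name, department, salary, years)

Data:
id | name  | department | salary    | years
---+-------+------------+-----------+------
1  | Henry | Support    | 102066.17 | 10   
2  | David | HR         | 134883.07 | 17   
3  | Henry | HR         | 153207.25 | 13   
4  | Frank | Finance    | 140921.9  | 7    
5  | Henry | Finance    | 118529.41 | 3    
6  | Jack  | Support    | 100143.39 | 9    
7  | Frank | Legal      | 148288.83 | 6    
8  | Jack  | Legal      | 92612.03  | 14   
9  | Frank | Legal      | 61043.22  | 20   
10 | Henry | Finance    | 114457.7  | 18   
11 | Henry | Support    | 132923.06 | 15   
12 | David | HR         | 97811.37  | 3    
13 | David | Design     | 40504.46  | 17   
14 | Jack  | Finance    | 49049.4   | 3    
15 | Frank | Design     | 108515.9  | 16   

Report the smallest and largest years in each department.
SELECT department, MIN(years), MAX(years)
FROM employees
GROUP BY department

Result:
  Design: min=16, max=17
  Finance: min=3, max=18
  HR: min=3, max=17
  Legal: min=6, max=20
  Support: min=9, max=15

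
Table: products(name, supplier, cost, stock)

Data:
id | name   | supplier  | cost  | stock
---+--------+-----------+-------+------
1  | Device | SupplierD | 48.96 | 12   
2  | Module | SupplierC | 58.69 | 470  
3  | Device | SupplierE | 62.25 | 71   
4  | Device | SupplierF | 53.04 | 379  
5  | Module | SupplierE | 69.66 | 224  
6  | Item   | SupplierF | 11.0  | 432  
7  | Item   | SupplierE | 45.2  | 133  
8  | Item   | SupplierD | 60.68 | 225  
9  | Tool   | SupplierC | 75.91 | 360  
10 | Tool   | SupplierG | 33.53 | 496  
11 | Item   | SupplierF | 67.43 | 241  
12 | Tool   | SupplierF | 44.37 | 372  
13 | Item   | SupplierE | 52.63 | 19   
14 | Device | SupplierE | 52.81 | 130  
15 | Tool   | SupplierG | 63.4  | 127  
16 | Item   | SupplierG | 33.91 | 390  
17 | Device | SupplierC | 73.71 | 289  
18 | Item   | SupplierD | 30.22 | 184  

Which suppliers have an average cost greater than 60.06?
SELECT supplier, AVG(cost)
FROM products
GROUP BY supplier
HAVING AVG(cost) > 60.06

Result:
  SupplierC: avg=69.44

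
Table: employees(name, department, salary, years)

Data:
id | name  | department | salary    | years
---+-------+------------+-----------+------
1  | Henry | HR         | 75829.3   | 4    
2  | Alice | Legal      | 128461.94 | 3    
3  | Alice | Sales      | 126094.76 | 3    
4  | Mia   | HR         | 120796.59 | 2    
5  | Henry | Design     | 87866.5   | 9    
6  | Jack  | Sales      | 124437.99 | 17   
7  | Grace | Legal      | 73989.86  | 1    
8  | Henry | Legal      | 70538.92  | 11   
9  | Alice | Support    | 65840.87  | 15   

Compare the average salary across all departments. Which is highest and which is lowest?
SELECT department, AVG(salary)
FROM employees
GROUP BY department
ORDER BY AVG(salary)

All groups:
  Support: 65840.87
  Design: 87866.50
  Legal: 90996.91
  HR: 98312.95
  Sales: 125266.38

Highest: Sales (125266.38)
Lowest: Support (65840.87)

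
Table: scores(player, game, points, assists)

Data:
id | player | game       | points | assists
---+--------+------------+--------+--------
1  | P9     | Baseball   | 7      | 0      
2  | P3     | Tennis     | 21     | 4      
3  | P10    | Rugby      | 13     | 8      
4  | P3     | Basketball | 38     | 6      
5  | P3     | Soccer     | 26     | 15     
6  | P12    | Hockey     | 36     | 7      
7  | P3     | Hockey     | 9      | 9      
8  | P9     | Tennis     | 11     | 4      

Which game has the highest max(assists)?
SELECT game, MAX(assists) as val
FROM scores
GROUP BY game
ORDER BY val DESC
LIMIT 1

Result: Soccer with max(assists) = 15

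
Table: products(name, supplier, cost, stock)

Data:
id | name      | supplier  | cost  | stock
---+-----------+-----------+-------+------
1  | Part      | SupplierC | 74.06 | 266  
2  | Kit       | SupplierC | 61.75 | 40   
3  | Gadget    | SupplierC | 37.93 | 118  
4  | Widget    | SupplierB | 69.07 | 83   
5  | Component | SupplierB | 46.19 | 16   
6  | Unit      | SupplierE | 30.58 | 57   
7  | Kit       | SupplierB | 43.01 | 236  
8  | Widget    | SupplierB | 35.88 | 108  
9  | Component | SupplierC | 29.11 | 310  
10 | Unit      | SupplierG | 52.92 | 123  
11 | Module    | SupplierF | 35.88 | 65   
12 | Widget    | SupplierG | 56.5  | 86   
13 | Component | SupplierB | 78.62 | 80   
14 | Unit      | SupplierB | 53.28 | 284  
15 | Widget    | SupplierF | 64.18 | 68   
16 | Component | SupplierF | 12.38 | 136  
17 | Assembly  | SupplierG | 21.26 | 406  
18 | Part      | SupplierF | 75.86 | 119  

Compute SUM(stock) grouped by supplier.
SELECT supplier, SUM(stock) as result
FROM products
GROUP BY supplier

Result:
  SupplierB: 807
  SupplierC: 734
  SupplierE: 57
  SupplierF: 388
  SupplierG: 615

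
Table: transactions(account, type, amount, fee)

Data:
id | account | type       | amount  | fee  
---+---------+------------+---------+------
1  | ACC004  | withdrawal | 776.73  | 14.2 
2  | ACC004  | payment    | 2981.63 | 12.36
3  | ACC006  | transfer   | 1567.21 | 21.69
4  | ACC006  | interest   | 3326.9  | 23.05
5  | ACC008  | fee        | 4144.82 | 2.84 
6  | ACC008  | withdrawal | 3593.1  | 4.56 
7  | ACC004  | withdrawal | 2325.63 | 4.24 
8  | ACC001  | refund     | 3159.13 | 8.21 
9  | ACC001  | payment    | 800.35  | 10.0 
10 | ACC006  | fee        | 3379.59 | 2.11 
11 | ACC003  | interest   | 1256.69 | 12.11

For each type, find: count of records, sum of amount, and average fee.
SELECT type,
       COUNT(*) as cnt,
       SUM(amount) as total_amount,
       AVG(fee) as avg_fee
FROM transactions
GROUP BY type

Result:
  fee: 2 records, 7524.41 total amount, 2.48 avg fee
  interest: 2 records, 4583.59 total amount, 17.58 avg fee
  payment: 2 records, 3781.98 total amount, 11.18 avg fee
  refund: 1 records, 3159.13 total amount, 8.21 avg fee
  transfer: 1 records, 1567.21 total amount, 21.69 avg fee
  withdrawal: 3 records, 6695.46 total amount, 7.67 avg fee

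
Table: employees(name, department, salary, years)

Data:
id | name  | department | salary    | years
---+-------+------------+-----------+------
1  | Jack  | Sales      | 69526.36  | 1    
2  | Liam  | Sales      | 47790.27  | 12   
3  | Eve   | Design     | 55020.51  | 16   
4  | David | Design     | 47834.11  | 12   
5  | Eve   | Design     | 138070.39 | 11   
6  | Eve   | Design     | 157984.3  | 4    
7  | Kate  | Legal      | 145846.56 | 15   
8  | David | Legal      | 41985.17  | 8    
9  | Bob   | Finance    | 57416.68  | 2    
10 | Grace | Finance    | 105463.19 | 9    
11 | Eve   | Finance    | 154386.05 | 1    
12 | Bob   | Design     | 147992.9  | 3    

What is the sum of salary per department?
SELECT department, SUM(salary) as result
FROM employees
GROUP BY department

Result:
  Design: 546902.21
  Finance: 317265.92
  Legal: 187831.73
  Sales: 117316.63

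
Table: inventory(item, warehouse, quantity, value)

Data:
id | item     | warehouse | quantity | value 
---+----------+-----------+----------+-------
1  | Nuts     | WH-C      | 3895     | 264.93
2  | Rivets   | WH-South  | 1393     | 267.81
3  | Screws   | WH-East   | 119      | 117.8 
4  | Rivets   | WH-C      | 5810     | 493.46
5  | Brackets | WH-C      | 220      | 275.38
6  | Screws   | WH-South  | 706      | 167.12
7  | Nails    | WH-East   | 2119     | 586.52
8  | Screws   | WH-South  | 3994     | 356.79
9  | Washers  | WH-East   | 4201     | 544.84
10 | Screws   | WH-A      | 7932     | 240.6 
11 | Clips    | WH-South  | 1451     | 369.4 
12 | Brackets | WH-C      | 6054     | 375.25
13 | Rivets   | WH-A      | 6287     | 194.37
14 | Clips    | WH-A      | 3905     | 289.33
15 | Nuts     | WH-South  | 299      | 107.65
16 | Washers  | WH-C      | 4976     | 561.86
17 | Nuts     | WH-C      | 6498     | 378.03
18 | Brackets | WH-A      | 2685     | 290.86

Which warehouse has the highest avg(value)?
SELECT warehouse, AVG(value) as val
FROM inventory
GROUP BY warehouse
ORDER BY val DESC
LIMIT 1

Result: WH-East with avg(value) = 416.39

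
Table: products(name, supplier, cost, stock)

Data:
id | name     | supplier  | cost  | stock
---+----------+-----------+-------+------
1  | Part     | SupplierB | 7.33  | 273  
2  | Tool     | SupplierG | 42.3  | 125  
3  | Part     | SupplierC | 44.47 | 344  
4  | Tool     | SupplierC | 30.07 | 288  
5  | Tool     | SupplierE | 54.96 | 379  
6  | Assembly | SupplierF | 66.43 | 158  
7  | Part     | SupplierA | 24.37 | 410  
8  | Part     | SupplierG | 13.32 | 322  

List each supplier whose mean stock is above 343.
SELECT supplier, AVG(stock)
FROM products
GROUP BY supplier
HAVING AVG(stock) > 343

Result:
  SupplierA: avg=410.00
  SupplierE: avg=379.00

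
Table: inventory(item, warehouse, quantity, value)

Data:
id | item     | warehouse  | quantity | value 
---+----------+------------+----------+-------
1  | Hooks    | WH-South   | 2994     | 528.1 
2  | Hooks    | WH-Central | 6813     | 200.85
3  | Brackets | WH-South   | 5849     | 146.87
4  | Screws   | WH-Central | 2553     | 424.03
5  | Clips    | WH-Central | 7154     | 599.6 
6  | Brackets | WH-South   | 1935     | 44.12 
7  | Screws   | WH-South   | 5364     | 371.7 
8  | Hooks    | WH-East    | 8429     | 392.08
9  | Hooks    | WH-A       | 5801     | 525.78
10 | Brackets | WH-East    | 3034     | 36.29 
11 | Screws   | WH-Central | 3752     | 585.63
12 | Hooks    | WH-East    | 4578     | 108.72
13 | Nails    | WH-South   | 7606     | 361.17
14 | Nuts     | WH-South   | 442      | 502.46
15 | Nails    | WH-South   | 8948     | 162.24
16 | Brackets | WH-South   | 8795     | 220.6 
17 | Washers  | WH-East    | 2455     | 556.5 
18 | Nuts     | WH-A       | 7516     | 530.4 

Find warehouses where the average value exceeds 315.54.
SELECT warehouse, AVG(value)
FROM inventory
GROUP BY warehouse
HAVING AVG(value) > 315.54

Result:
  WH-A: avg=528.09
  WH-Central: avg=452.53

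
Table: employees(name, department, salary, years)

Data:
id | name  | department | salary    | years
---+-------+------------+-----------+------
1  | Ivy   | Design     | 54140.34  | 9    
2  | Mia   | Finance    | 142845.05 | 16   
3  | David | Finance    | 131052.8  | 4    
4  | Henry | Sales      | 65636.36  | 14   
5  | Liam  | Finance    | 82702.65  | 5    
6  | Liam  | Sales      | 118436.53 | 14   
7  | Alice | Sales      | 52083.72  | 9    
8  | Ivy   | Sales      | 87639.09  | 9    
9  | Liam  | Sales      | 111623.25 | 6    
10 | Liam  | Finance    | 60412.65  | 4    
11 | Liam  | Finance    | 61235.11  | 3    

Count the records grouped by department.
SELECT department, COUNT(*) as count
FROM employees
GROUP BY department

Result:
  Design: 1
  Finance: 5
  Sales: 5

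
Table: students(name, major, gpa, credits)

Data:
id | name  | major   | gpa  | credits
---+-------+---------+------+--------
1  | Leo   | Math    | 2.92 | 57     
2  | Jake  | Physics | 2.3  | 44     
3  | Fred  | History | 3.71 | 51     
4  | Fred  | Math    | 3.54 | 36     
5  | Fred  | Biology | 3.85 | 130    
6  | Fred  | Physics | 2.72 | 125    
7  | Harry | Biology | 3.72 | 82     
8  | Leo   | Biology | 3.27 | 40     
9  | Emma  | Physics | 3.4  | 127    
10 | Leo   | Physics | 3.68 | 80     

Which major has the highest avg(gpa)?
SELECT major, AVG(gpa) as val
FROM students
GROUP BY major
ORDER BY val DESC
LIMIT 1

Result: History with avg(gpa) = 3.71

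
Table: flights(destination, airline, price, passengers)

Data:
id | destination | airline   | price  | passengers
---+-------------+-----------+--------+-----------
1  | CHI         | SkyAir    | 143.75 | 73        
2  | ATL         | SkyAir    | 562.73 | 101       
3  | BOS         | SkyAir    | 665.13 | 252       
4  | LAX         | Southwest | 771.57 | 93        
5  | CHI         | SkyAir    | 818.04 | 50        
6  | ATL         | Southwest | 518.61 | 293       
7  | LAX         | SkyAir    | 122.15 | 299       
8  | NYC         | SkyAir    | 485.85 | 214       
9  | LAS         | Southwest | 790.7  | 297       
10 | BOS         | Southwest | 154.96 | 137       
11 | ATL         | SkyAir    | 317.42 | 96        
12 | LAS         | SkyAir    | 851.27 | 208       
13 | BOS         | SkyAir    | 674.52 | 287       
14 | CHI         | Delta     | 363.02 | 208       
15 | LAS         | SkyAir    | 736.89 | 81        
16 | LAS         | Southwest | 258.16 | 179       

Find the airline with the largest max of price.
SELECT airline, MAX(price) as val
FROM flights
GROUP BY airline
ORDER BY val DESC
LIMIT 1

Result: SkyAir with max(price) = 851.27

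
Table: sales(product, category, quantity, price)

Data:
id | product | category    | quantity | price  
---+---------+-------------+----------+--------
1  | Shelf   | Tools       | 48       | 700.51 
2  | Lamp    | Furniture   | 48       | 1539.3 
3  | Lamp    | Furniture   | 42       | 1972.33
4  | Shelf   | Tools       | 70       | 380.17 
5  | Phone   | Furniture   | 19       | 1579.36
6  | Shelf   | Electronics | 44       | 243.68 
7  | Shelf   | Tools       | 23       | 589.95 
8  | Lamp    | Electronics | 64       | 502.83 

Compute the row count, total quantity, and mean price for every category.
SELECT category,
       COUNT(*) as cnt,
       SUM(quantity) as total_quantity,
       AVG(price) as avg_price
FROM sales
GROUP BY category

Result:
  Electronics: 2 records, 108 total quantity, 373.26 avg price
  Furniture: 3 records, 109 total quantity, 1697.00 avg price
  Tools: 3 records, 141 total quantity, 556.88 avg price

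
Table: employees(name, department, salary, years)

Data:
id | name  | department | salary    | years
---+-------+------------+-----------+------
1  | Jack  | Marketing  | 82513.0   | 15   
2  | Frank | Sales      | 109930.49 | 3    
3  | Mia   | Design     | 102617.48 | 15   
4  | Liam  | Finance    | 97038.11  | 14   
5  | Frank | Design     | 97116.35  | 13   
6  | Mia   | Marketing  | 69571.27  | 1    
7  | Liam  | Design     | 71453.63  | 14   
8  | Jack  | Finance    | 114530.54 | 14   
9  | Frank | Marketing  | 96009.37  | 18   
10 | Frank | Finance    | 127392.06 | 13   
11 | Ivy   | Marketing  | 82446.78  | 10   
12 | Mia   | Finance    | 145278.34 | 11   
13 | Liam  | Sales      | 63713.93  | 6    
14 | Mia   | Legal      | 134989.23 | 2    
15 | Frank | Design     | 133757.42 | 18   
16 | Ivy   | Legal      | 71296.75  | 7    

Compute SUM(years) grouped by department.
SELECT department, SUM(years) as result
FROM employees
GROUP BY department

Result:
  Design: 60
  Finance: 52
  Legal: 9
  Marketing: 44
  Sales: 9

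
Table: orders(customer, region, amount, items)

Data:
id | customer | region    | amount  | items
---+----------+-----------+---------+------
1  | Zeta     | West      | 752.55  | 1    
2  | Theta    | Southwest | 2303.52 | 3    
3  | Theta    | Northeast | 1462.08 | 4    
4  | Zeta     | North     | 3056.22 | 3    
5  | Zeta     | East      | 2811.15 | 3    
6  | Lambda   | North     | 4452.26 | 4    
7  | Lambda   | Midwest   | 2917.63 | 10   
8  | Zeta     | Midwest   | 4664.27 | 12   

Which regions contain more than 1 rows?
SELECT region, COUNT(*) as cnt
FROM orders
GROUP BY region
HAVING COUNT(*) > 1

Result:
  Midwest: 2
  North: 2

Note: HAVING filters groups after aggregation, WHERE filters rows before.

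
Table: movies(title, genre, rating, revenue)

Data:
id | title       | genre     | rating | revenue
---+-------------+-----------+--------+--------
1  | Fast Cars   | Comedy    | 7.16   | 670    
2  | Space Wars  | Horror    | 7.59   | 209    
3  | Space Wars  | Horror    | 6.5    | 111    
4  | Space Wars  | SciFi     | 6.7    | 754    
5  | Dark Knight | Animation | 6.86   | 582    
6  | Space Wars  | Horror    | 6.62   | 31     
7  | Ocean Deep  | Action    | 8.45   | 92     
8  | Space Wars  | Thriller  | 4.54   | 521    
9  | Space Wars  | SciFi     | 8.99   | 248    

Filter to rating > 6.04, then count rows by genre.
SELECT genre, COUNT(*)
FROM movies
WHERE rating > 6.04
GROUP BY genre

Note: WHERE filters rows before grouping.

Result:
  Action: 1
  Animation: 1
  Comedy: 1
  Horror: 3
  SciFi: 2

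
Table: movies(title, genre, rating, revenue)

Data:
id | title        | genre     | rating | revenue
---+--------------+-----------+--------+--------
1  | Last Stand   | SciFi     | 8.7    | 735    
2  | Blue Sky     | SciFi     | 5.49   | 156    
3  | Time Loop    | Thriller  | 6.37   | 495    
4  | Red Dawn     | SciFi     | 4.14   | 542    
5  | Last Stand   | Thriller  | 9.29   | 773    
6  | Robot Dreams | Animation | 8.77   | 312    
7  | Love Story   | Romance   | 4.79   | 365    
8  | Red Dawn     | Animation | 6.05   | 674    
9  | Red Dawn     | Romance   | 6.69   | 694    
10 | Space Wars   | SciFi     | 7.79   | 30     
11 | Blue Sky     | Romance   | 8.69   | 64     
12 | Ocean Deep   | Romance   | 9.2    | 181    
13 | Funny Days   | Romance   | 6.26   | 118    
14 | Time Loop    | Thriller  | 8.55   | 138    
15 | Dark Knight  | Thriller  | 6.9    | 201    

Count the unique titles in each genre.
SELECT genre, COUNT(DISTINCT title)
FROM movies
GROUP BY genre

Result:
  Animation: 2 distinct
  Romance: 5 distinct
  SciFi: 4 distinct
  Thriller: 3 distinct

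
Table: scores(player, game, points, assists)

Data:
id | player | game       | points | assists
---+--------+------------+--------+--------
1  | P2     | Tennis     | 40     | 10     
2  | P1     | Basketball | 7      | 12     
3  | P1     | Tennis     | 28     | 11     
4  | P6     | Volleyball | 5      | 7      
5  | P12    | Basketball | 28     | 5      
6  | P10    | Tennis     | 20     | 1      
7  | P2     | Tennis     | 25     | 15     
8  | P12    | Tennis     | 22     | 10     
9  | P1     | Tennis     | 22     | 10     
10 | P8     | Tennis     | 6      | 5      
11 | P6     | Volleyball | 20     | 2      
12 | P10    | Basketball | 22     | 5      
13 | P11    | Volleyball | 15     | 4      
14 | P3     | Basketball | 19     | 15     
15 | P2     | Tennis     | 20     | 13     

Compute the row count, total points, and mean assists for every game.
SELECT game,
       COUNT(*) as cnt,
       SUM(points) as total_points,
       AVG(assists) as avg_assists
FROM scores
GROUP BY game

Result:
  Basketball: 4 records, 76 total points, 9.25 avg assists
  Tennis: 8 records, 183 total points, 9.38 avg assists
  Volleyball: 3 records, 40 total points, 4.33 avg assists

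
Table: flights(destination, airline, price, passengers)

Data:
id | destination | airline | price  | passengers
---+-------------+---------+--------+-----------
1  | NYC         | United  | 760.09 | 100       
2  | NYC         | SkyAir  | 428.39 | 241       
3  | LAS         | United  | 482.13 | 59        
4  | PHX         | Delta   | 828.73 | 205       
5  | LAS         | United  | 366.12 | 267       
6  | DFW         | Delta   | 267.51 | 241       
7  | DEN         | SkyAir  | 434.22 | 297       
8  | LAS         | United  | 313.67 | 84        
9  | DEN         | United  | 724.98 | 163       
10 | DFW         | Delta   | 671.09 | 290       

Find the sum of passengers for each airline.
SELECT airline, SUM(passengers) as result
FROM flights
GROUP BY airline

Result:
  Delta: 736
  SkyAir: 538
  United: 673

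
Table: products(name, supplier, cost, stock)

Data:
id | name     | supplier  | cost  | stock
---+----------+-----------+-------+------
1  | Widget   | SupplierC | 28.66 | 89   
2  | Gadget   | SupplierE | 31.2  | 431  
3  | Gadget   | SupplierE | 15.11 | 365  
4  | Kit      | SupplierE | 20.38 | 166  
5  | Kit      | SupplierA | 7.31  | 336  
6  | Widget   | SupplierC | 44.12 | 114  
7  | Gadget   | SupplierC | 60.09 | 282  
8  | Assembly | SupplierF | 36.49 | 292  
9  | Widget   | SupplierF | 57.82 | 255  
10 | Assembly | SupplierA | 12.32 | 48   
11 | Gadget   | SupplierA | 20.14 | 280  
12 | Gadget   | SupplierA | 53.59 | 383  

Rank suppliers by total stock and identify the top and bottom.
SELECT supplier, SUM(stock)
FROM products
GROUP BY supplier
ORDER BY SUM(stock)

All groups:
  SupplierC: 485
  SupplierF: 547
  SupplierE: 962
  SupplierA: 1047

Highest: SupplierA (1047)
Lowest: SupplierC (485)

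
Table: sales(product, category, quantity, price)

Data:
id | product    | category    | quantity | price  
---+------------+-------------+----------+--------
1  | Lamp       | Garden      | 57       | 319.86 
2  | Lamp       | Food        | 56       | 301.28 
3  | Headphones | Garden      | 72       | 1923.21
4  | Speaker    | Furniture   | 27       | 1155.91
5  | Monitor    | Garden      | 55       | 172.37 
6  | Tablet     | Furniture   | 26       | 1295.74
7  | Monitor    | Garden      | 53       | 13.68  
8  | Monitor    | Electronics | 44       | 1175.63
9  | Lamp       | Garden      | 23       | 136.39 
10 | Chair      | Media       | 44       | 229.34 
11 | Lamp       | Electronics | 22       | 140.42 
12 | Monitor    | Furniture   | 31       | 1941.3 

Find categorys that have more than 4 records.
SELECT category, COUNT(*) as cnt
FROM sales
GROUP BY category
HAVING COUNT(*) > 4

Result:
  Garden: 5

Note: HAVING filters groups after aggregation, WHERE filters rows before.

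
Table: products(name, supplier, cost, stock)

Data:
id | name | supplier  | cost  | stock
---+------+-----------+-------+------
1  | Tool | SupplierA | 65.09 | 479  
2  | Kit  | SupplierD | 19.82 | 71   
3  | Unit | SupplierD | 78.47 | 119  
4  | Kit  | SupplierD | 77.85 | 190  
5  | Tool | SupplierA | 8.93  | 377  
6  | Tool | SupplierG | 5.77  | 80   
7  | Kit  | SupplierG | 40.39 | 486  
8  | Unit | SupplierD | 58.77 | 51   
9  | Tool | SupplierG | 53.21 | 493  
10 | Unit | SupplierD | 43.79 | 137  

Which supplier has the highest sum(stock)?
SELECT supplier, SUM(stock) as val
FROM products
GROUP BY supplier
ORDER BY val DESC
LIMIT 1

Result: SupplierG with sum(stock) = 1059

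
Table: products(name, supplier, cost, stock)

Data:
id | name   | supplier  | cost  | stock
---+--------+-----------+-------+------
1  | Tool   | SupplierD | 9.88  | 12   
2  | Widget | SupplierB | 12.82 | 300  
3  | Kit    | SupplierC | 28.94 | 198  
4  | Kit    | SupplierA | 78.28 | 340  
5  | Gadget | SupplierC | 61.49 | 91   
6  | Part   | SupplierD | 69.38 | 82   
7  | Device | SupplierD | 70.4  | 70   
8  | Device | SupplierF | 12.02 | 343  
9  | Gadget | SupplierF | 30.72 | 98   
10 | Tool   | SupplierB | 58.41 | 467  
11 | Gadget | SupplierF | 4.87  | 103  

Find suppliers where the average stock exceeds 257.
SELECT supplier, AVG(stock)
FROM products
GROUP BY supplier
HAVING AVG(stock) > 257

Result:
  SupplierA: avg=340.00
  SupplierB: avg=383.50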